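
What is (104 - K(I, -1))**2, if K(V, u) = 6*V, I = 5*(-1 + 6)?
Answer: 2116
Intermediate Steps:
I = 25 (I = 5*5 = 25)
(104 - K(I, -1))**2 = (104 - 6*25)**2 = (104 - 1*150)**2 = (104 - 150)**2 = (-46)**2 = 2116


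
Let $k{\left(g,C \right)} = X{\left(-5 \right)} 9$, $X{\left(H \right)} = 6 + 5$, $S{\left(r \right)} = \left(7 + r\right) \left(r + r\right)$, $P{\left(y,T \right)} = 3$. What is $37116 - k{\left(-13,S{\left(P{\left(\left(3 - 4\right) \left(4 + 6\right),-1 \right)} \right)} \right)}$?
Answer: $37017$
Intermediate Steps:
$S{\left(r \right)} = 2 r \left(7 + r\right)$ ($S{\left(r \right)} = \left(7 + r\right) 2 r = 2 r \left(7 + r\right)$)
$X{\left(H \right)} = 11$
$k{\left(g,C \right)} = 99$ ($k{\left(g,C \right)} = 11 \cdot 9 = 99$)
$37116 - k{\left(-13,S{\left(P{\left(\left(3 - 4\right) \left(4 + 6\right),-1 \right)} \right)} \right)} = 37116 - 99 = 37017$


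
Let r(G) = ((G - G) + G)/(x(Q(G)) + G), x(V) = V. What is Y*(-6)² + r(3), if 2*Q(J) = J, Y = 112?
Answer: 12098/3 ≈ 4032.7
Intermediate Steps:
Q(J) = J/2
r(G) = ⅔ (r(G) = ((G - G) + G)/(G/2 + G) = (0 + G)/((3*G/2)) = G*(2/(3*G)) = ⅔)
Y*(-6)² + r(3) = 112*(-6)² + ⅔ = 112*36 + ⅔ = 4032 + ⅔ = 12098/3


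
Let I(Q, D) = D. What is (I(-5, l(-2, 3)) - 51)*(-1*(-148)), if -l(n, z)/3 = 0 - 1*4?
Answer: -5772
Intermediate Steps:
l(n, z) = 12 (l(n, z) = -3*(0 - 1*4) = -3*(0 - 4) = -3*(-4) = 12)
(I(-5, l(-2, 3)) - 51)*(-1*(-148)) = (12 - 51)*(-1*(-148)) = -39*148 = -5772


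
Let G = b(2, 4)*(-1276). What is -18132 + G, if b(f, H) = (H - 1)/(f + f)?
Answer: -19089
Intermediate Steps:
b(f, H) = (-1 + H)/(2*f) (b(f, H) = (-1 + H)/((2*f)) = (-1 + H)*(1/(2*f)) = (-1 + H)/(2*f))
G = -957 (G = ((1/2)*(-1 + 4)/2)*(-1276) = ((1/2)*(1/2)*3)*(-1276) = (3/4)*(-1276) = -957)
-18132 + G = -18132 - 957 = -19089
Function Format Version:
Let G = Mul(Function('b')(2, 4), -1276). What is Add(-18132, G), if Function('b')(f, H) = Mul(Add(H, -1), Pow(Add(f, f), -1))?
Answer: -19089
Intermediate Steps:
Function('b')(f, H) = Mul(Rational(1, 2), Pow(f, -1), Add(-1, H)) (Function('b')(f, H) = Mul(Add(-1, H), Pow(Mul(2, f), -1)) = Mul(Add(-1, H), Mul(Rational(1, 2), Pow(f, -1))) = Mul(Rational(1, 2), Pow(f, -1), Add(-1, H)))
G = -957 (G = Mul(Mul(Rational(1, 2), Pow(2, -1), Add(-1, 4)), -1276) = Mul(Mul(Rational(1, 2), Rational(1, 2), 3), -1276) = Mul(Rational(3, 4), -1276) = -957)
Add(-18132, G) = Add(-18132, -957) = -19089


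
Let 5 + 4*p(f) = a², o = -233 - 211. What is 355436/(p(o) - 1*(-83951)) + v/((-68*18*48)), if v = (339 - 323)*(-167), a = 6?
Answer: 34488421/8060040 ≈ 4.2789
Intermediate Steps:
o = -444
v = -2672 (v = 16*(-167) = -2672)
p(f) = 31/4 (p(f) = -5/4 + (¼)*6² = -5/4 + (¼)*36 = -5/4 + 9 = 31/4)
355436/(p(o) - 1*(-83951)) + v/((-68*18*48)) = 355436/(31/4 - 1*(-83951)) - 2672/(-68*18*48) = 355436/(31/4 + 83951) - 2672/((-1224*48)) = 355436/(335835/4) - 2672/(-58752) = 355436*(4/335835) - 2672*(-1/58752) = 83632/19755 + 167/3672 = 34488421/8060040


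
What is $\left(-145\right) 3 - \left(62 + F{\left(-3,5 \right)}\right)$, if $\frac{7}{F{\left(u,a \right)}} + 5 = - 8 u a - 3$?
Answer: $- \frac{7953}{16} \approx -497.06$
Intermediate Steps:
$F{\left(u,a \right)} = \frac{7}{-8 - 8 a u}$ ($F{\left(u,a \right)} = \frac{7}{-5 + \left(- 8 u a - 3\right)} = \frac{7}{-5 - \left(3 + 8 a u\right)} = \frac{7}{-8 - 8 a u}$)
$\left(-145\right) 3 - \left(62 + F{\left(-3,5 \right)}\right) = \left(-145\right) 3 - \left(62 - \frac{7}{8 + 8 \cdot 5 \left(-3\right)}\right) = -435 - \left(62 - \frac{7}{8 - 120}\right) = -435 - \left(62 - \frac{7}{-112}\right) = -435 - \left(62 - - \frac{1}{16}\right) = -435 - \frac{993}{16} = - \frac{7953}{16}$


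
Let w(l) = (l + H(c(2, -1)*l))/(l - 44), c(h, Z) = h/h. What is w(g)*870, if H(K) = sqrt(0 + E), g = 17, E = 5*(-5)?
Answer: -4930/9 - 1450*I/9 ≈ -547.78 - 161.11*I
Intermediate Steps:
E = -25
c(h, Z) = 1
H(K) = 5*I (H(K) = sqrt(0 - 25) = sqrt(-25) = 5*I)
w(l) = (l + 5*I)/(-44 + l) (w(l) = (l + 5*I)/(l - 44) = (l + 5*I)/(-44 + l))
w(g)*870 = ((17 + 5*I)/(-44 + 17))*870 = ((17 + 5*I)/(-27))*870 = -(17 + 5*I)/27*870 = (-17/27 - 5*I/27)*870 = -4930/9 - 1450*I/9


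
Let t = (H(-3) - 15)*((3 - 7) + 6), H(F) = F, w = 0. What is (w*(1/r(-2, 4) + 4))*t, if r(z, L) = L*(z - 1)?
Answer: 0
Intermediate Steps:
r(z, L) = L*(-1 + z)
t = -36 (t = (-3 - 15)*((3 - 7) + 6) = -18*(-4 + 6) = -18*2 = -36)
(w*(1/r(-2, 4) + 4))*t = (0*(1/(4*(-1 - 2)) + 4))*(-36) = (0*(1/(4*(-3)) + 4))*(-36) = (0*(1/(-12) + 4))*(-36) = (0*(-1/12 + 4))*(-36) = (0*(47/12))*(-36) = 0*(-36) = 0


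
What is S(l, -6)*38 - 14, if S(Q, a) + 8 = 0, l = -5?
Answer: -318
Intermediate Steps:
S(Q, a) = -8 (S(Q, a) = -8 + 0 = -8)
S(l, -6)*38 - 14 = -8*38 - 14 = -304 - 14 = -318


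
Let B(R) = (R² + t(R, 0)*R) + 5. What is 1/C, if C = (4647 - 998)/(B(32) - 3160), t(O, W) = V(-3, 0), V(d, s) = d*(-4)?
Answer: -1747/3649 ≈ -0.47876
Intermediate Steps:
V(d, s) = -4*d
t(O, W) = 12 (t(O, W) = -4*(-3) = 12)
B(R) = 5 + R² + 12*R (B(R) = (R² + 12*R) + 5 = 5 + R² + 12*R)
C = -3649/1747 (C = (4647 - 998)/((5 + 32² + 12*32) - 3160) = 3649/((5 + 1024 + 384) - 3160) = 3649/(1413 - 3160) = 3649/(-1747) = 3649*(-1/1747) = -3649/1747 ≈ -2.0887)
1/C = 1/(-3649/1747) = -1747/3649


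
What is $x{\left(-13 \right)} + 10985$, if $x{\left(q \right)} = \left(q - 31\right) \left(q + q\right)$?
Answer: $12129$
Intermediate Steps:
$x{\left(q \right)} = 2 q \left(-31 + q\right)$ ($x{\left(q \right)} = \left(-31 + q\right) 2 q = 2 q \left(-31 + q\right)$)
$x{\left(-13 \right)} + 10985 = 2 \left(-13\right) \left(-31 - 13\right) + 10985 = 2 \left(-13\right) \left(-44\right) + 10985 = 1144 + 10985 = 12129$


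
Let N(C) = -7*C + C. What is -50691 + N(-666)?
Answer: -46695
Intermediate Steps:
N(C) = -6*C
-50691 + N(-666) = -50691 - 6*(-666) = -50691 + 3996 = -46695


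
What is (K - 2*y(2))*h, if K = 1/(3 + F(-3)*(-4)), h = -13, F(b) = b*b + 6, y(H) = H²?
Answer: 5941/57 ≈ 104.23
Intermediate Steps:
F(b) = 6 + b² (F(b) = b² + 6 = 6 + b²)
K = -1/57 (K = 1/(3 + (6 + (-3)²)*(-4)) = 1/(3 + (6 + 9)*(-4)) = 1/(3 + 15*(-4)) = 1/(3 - 60) = 1/(-57) = -1/57 ≈ -0.017544)
(K - 2*y(2))*h = (-1/57 - 2*2²)*(-13) = (-1/57 - 2*4)*(-13) = (-1/57 - 8)*(-13) = -457/57*(-13) = 5941/57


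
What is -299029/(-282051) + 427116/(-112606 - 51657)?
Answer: -6486281299/4211867583 ≈ -1.5400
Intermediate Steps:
-299029/(-282051) + 427116/(-112606 - 51657) = -299029*(-1/282051) + 427116/(-164263) = 299029/282051 + 427116*(-1/164263) = 299029/282051 - 427116/164263 = -6486281299/4211867583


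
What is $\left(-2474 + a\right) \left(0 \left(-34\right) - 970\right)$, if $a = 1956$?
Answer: $502460$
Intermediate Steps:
$\left(-2474 + a\right) \left(0 \left(-34\right) - 970\right) = \left(-2474 + 1956\right) \left(0 \left(-34\right) - 970\right) = - 518 \left(0 - 970\right) = \left(-518\right) \left(-970\right) = 502460$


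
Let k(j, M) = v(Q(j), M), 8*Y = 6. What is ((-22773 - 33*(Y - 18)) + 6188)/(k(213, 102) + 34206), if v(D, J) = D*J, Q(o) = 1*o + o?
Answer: -64063/310632 ≈ -0.20623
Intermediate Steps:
Y = 3/4 (Y = (1/8)*6 = 3/4 ≈ 0.75000)
Q(o) = 2*o (Q(o) = o + o = 2*o)
k(j, M) = 2*M*j (k(j, M) = (2*j)*M = 2*M*j)
((-22773 - 33*(Y - 18)) + 6188)/(k(213, 102) + 34206) = ((-22773 - 33*(3/4 - 18)) + 6188)/(2*102*213 + 34206) = ((-22773 - 33*(-69)/4) + 6188)/(43452 + 34206) = ((-22773 - 1*(-2277/4)) + 6188)/77658 = ((-22773 + 2277/4) + 6188)*(1/77658) = (-88815/4 + 6188)*(1/77658) = -64063/4*1/77658 = -64063/310632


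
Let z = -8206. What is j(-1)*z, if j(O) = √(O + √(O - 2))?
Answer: -8206*√(-1 + I*√3) ≈ -5802.5 - 10050.0*I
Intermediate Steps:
j(O) = √(O + √(-2 + O))
j(-1)*z = √(-1 + √(-2 - 1))*(-8206) = √(-1 + √(-3))*(-8206) = √(-1 + I*√3)*(-8206) = -8206*√(-1 + I*√3)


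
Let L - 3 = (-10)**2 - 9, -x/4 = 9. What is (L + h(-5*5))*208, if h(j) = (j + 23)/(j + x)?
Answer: 1193088/61 ≈ 19559.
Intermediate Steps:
x = -36 (x = -4*9 = -36)
h(j) = (23 + j)/(-36 + j) (h(j) = (j + 23)/(j - 36) = (23 + j)/(-36 + j))
L = 94 (L = 3 + ((-10)**2 - 9) = 3 + (100 - 9) = 3 + 91 = 94)
(L + h(-5*5))*208 = (94 + (23 - 5*5)/(-36 - 5*5))*208 = (94 + (23 - 25)/(-36 - 25))*208 = (94 - 2/(-61))*208 = (94 - 1/61*(-2))*208 = (94 + 2/61)*208 = (5736/61)*208 = 1193088/61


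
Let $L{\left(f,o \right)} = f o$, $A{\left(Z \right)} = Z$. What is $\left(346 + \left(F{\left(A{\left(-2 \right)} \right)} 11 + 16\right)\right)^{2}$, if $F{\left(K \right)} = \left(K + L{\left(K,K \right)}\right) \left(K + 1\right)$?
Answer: $115600$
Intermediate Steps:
$F{\left(K \right)} = \left(1 + K\right) \left(K + K^{2}\right)$ ($F{\left(K \right)} = \left(K + K K\right) \left(K + 1\right) = \left(K + K^{2}\right) \left(1 + K\right) = \left(1 + K\right) \left(K + K^{2}\right)$)
$\left(346 + \left(F{\left(A{\left(-2 \right)} \right)} 11 + 16\right)\right)^{2} = \left(346 + \left(- 2 \left(1 + \left(-2\right)^{2} + 2 \left(-2\right)\right) 11 + 16\right)\right)^{2} = \left(346 + \left(- 2 \left(1 + 4 - 4\right) 11 + 16\right)\right)^{2} = \left(346 + \left(\left(-2\right) 1 \cdot 11 + 16\right)\right)^{2} = \left(346 + \left(\left(-2\right) 11 + 16\right)\right)^{2} = \left(346 + \left(-22 + 16\right)\right)^{2} = \left(346 - 6\right)^{2} = 340^{2} = 115600$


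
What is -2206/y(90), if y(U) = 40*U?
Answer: -1103/1800 ≈ -0.61278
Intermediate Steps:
-2206/y(90) = -2206/(40*90) = -2206/3600 = -2206*1/3600 = -1103/1800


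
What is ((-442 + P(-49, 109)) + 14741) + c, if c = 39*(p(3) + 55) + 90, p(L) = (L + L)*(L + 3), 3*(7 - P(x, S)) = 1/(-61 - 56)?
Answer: 6298696/351 ≈ 17945.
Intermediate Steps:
P(x, S) = 2458/351 (P(x, S) = 7 - 1/(3*(-61 - 56)) = 7 - ⅓/(-117) = 7 - ⅓*(-1/117) = 7 + 1/351 = 2458/351)
p(L) = 2*L*(3 + L) (p(L) = (2*L)*(3 + L) = 2*L*(3 + L))
c = 3639 (c = 39*(2*3*(3 + 3) + 55) + 90 = 39*(2*3*6 + 55) + 90 = 39*(36 + 55) + 90 = 39*91 + 90 = 3549 + 90 = 3639)
((-442 + P(-49, 109)) + 14741) + c = ((-442 + 2458/351) + 14741) + 3639 = (-152684/351 + 14741) + 3639 = 5021407/351 + 3639 = 6298696/351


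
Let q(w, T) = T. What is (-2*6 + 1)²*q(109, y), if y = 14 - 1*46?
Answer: -3872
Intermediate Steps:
y = -32 (y = 14 - 46 = -32)
(-2*6 + 1)²*q(109, y) = (-2*6 + 1)²*(-32) = (-12 + 1)²*(-32) = (-11)²*(-32) = 121*(-32) = -3872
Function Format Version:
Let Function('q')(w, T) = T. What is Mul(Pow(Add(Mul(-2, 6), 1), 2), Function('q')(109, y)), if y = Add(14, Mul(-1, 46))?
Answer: -3872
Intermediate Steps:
y = -32 (y = Add(14, -46) = -32)
Mul(Pow(Add(Mul(-2, 6), 1), 2), Function('q')(109, y)) = Mul(Pow(Add(Mul(-2, 6), 1), 2), -32) = Mul(Pow(Add(-12, 1), 2), -32) = Mul(Pow(-11, 2), -32) = Mul(121, -32) = -3872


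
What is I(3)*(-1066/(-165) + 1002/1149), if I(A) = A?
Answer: 463388/21065 ≈ 21.998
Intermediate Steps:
I(3)*(-1066/(-165) + 1002/1149) = 3*(-1066/(-165) + 1002/1149) = 3*(-1066*(-1/165) + 1002*(1/1149)) = 3*(1066/165 + 334/383) = 3*(463388/63195) = 463388/21065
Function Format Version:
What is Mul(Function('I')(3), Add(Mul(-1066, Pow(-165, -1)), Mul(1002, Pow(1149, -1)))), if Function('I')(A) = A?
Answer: Rational(463388, 21065) ≈ 21.998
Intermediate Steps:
Mul(Function('I')(3), Add(Mul(-1066, Pow(-165, -1)), Mul(1002, Pow(1149, -1)))) = Mul(3, Add(Mul(-1066, Pow(-165, -1)), Mul(1002, Pow(1149, -1)))) = Mul(3, Add(Mul(-1066, Rational(-1, 165)), Mul(1002, Rational(1, 1149)))) = Mul(3, Add(Rational(1066, 165), Rational(334, 383))) = Mul(3, Rational(463388, 63195)) = Rational(463388, 21065)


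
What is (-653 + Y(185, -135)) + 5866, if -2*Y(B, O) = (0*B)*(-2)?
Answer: 5213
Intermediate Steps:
Y(B, O) = 0 (Y(B, O) = -0*B*(-2)/2 = -0*(-2) = -½*0 = 0)
(-653 + Y(185, -135)) + 5866 = (-653 + 0) + 5866 = -653 + 5866 = 5213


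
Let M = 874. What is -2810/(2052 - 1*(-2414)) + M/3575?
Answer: -279203/725725 ≈ -0.38472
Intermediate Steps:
-2810/(2052 - 1*(-2414)) + M/3575 = -2810/(2052 - 1*(-2414)) + 874/3575 = -2810/(2052 + 2414) + 874*(1/3575) = -2810/4466 + 874/3575 = -2810*1/4466 + 874/3575 = -1405/2233 + 874/3575 = -279203/725725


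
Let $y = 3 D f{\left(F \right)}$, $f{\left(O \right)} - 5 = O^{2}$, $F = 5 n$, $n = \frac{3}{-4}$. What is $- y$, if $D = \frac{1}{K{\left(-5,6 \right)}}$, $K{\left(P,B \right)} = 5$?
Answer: $- \frac{183}{16} \approx -11.438$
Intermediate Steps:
$n = - \frac{3}{4}$ ($n = 3 \left(- \frac{1}{4}\right) = - \frac{3}{4} \approx -0.75$)
$F = - \frac{15}{4}$ ($F = 5 \left(- \frac{3}{4}\right) = - \frac{15}{4} \approx -3.75$)
$D = \frac{1}{5} \approx 0.2$
$f{\left(O \right)} = 5 + O^{2}$
$y = \frac{183}{16}$ ($y = 3 \cdot \frac{1}{5} \left(5 + \left(- \frac{15}{4}\right)^{2}\right) = \frac{3 \left(5 + \frac{225}{16}\right)}{5} = \frac{3}{5} \cdot \frac{305}{16} = \frac{183}{16} \approx 11.438$)
$- y = \left(-1\right) \frac{183}{16} = - \frac{183}{16}$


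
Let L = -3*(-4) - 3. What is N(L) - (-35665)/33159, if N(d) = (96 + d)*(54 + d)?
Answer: 31340350/4737 ≈ 6616.1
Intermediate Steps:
L = 9 (L = 12 - 3 = 9)
N(d) = (54 + d)*(96 + d)
N(L) - (-35665)/33159 = (5184 + 9² + 150*9) - (-35665)/33159 = (5184 + 81 + 1350) - (-35665)/33159 = 6615 - 1*(-5095/4737) = 6615 + 5095/4737 = 31340350/4737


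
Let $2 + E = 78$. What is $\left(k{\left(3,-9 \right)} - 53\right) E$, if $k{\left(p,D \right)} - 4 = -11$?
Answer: $-4560$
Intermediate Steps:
$E = 76$ ($E = -2 + 78 = 76$)
$k{\left(p,D \right)} = -7$ ($k{\left(p,D \right)} = 4 - 11 = -7$)
$\left(k{\left(3,-9 \right)} - 53\right) E = \left(-7 - 53\right) 76 = \left(-60\right) 76 = -4560$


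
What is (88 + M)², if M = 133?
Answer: 48841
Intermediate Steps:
(88 + M)² = (88 + 133)² = 221² = 48841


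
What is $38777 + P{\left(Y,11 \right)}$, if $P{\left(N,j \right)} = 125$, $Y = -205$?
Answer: $38902$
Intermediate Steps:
$38777 + P{\left(Y,11 \right)} = 38777 + 125 = 38902$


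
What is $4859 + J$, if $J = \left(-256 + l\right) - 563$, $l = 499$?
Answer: $4539$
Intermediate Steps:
$J = -320$ ($J = \left(-256 + 499\right) - 563 = 243 - 563 = -320$)
$4859 + J = 4859 - 320 = 4539$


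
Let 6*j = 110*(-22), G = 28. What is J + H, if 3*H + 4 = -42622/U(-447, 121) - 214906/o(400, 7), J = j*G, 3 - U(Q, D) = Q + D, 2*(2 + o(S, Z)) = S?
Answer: -1143207379/97713 ≈ -11700.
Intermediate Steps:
o(S, Z) = -2 + S/2
j = -1210/3 (j = (110*(-22))/6 = (⅙)*(-2420) = -1210/3 ≈ -403.33)
U(Q, D) = 3 - D - Q (U(Q, D) = 3 - (Q + D) = 3 - (D + Q) = 3 + (-D - Q) = 3 - D - Q)
J = -33880/3 (J = -1210/3*28 = -33880/3 ≈ -11293.)
H = -39701899/97713 (H = -4/3 + (-42622/(3 - 1*121 - 1*(-447)) - 214906/(-2 + (½)*400))/3 = -4/3 + (-42622/(3 - 121 + 447) - 214906/(-2 + 200))/3 = -4/3 + (-42622/329 - 214906/198)/3 = -4/3 + (-42622*1/329 - 214906*1/198)/3 = -4/3 + (-42622/329 - 107453/99)/3 = -4/3 + (⅓)*(-39571615/32571) = -4/3 - 39571615/97713 = -39701899/97713 ≈ -406.31)
J + H = -33880/3 - 39701899/97713 = -1143207379/97713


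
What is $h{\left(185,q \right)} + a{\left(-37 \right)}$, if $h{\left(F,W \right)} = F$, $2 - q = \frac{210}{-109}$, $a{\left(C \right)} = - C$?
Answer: $222$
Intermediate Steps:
$q = \frac{428}{109}$ ($q = 2 - \frac{210}{-109} = 2 - 210 \left(- \frac{1}{109}\right) = 2 - - \frac{210}{109} = 2 + \frac{210}{109} = \frac{428}{109} \approx 3.9266$)
$h{\left(185,q \right)} + a{\left(-37 \right)} = 185 - -37 = 185 + 37 = 222$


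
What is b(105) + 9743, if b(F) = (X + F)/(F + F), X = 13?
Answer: 1023074/105 ≈ 9743.6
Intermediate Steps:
b(F) = (13 + F)/(2*F) (b(F) = (13 + F)/(F + F) = (13 + F)/((2*F)) = (13 + F)*(1/(2*F)) = (13 + F)/(2*F))
b(105) + 9743 = (½)*(13 + 105)/105 + 9743 = (½)*(1/105)*118 + 9743 = 59/105 + 9743 = 1023074/105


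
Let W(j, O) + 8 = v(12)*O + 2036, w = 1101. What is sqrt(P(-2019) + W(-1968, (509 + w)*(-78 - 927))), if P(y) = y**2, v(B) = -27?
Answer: 7*sqrt(974811) ≈ 6911.3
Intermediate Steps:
W(j, O) = 2028 - 27*O (W(j, O) = -8 + (-27*O + 2036) = -8 + (2036 - 27*O) = 2028 - 27*O)
sqrt(P(-2019) + W(-1968, (509 + w)*(-78 - 927))) = sqrt((-2019)**2 + (2028 - 27*(509 + 1101)*(-78 - 927))) = sqrt(4076361 + (2028 - 43470*(-1005))) = sqrt(4076361 + (2028 - 27*(-1618050))) = sqrt(4076361 + (2028 + 43687350)) = sqrt(4076361 + 43689378) = sqrt(47765739) = 7*sqrt(974811)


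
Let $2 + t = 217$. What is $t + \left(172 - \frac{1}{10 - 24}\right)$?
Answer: $\frac{5419}{14} \approx 387.07$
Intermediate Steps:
$t = 215$ ($t = -2 + 217 = 215$)
$t + \left(172 - \frac{1}{10 - 24}\right) = 215 + \left(172 - \frac{1}{10 - 24}\right) = 215 + \left(172 - \frac{1}{-14}\right) = 215 + \left(172 - - \frac{1}{14}\right) = 215 + \left(172 + \frac{1}{14}\right) = 215 + \frac{2409}{14} = \frac{5419}{14}$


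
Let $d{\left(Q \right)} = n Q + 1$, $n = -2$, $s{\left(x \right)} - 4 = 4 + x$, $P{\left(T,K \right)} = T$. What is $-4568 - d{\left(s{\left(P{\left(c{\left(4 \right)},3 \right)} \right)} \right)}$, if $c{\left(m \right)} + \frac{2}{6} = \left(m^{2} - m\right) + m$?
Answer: $- \frac{13565}{3} \approx -4521.7$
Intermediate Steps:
$c{\left(m \right)} = - \frac{1}{3} + m^{2}$ ($c{\left(m \right)} = - \frac{1}{3} + \left(\left(m^{2} - m\right) + m\right) = - \frac{1}{3} + m^{2}$)
$s{\left(x \right)} = 8 + x$ ($s{\left(x \right)} = 4 + \left(4 + x\right) = 8 + x$)
$d{\left(Q \right)} = 1 - 2 Q$ ($d{\left(Q \right)} = - 2 Q + 1 = 1 - 2 Q$)
$-4568 - d{\left(s{\left(P{\left(c{\left(4 \right)},3 \right)} \right)} \right)} = -4568 - \left(1 - 2 \left(8 - \left(\frac{1}{3} - 4^{2}\right)\right)\right) = -4568 - \left(1 - 2 \left(8 + \left(- \frac{1}{3} + 16\right)\right)\right) = -4568 - \left(1 - 2 \left(8 + \frac{47}{3}\right)\right) = -4568 - \left(1 - \frac{142}{3}\right) = -4568 - - \frac{139}{3} = -4568 + \frac{139}{3} = - \frac{13565}{3}$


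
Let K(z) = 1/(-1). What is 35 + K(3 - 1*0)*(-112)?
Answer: 147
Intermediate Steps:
K(z) = -1
35 + K(3 - 1*0)*(-112) = 35 - 1*(-112) = 35 + 112 = 147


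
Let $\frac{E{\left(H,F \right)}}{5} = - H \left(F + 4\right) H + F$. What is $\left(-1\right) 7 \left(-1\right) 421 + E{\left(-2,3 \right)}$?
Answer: $2822$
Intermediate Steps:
$E{\left(H,F \right)} = 5 F - 5 H^{2} \left(4 + F\right)$ ($E{\left(H,F \right)} = 5 \left(- H \left(F + 4\right) H + F\right) = 5 \left(- H \left(4 + F\right) H + F\right) = 5 \left(- H^{2} \left(4 + F\right) + F\right) = 5 \left(F - H^{2} \left(4 + F\right)\right) = 5 F - 5 H^{2} \left(4 + F\right)$)
$\left(-1\right) 7 \left(-1\right) 421 + E{\left(-2,3 \right)} = \left(-1\right) 7 \left(-1\right) 421 - \left(-15 + 140\right) = \left(-7\right) \left(-1\right) 421 - \left(65 + 60\right) = 7 \cdot 421 - 125 = 2947 - 125 = 2822$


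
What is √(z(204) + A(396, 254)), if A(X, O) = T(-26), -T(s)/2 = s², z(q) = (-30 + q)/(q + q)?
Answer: I*√1562419/34 ≈ 36.764*I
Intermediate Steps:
z(q) = (-30 + q)/(2*q) (z(q) = (-30 + q)/((2*q)) = (-30 + q)*(1/(2*q)) = (-30 + q)/(2*q))
T(s) = -2*s²
A(X, O) = -1352 (A(X, O) = -2*(-26)² = -2*676 = -1352)
√(z(204) + A(396, 254)) = √((½)*(-30 + 204)/204 - 1352) = √((½)*(1/204)*174 - 1352) = √(29/68 - 1352) = √(-91907/68) = I*√1562419/34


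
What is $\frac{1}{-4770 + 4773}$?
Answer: $\frac{1}{3} \approx 0.33333$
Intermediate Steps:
$\frac{1}{-4770 + 4773} = \frac{1}{3}$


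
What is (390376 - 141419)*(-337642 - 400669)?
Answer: -183807691627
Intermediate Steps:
(390376 - 141419)*(-337642 - 400669) = 248957*(-738311) = -183807691627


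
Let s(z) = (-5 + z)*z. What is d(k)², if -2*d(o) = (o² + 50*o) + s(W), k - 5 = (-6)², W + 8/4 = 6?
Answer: 13890529/4 ≈ 3.4726e+6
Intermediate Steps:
W = 4 (W = -2 + 6 = 4)
s(z) = z*(-5 + z)
k = 41 (k = 5 + (-6)² = 5 + 36 = 41)
d(o) = 2 - 25*o - o²/2 (d(o) = -((o² + 50*o) + 4*(-5 + 4))/2 = -((o² + 50*o) + 4*(-1))/2 = -((o² + 50*o) - 4)/2 = -(-4 + o² + 50*o)/2 = 2 - 25*o - o²/2)
d(k)² = (2 - 25*41 - ½*41²)² = (2 - 1025 - ½*1681)² = (2 - 1025 - 1681/2)² = (-3727/2)² = 13890529/4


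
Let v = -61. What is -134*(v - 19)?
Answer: 10720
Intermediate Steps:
-134*(v - 19) = -134*(-61 - 19) = -134*(-80) = 10720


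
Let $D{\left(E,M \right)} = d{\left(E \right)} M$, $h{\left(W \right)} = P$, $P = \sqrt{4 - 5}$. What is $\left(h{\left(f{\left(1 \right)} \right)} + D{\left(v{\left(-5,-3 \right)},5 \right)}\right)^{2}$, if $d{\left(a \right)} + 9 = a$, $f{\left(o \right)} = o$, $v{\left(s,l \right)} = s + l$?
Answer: $\left(85 - i\right)^{2} \approx 7224.0 - 170.0 i$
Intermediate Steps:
$v{\left(s,l \right)} = l + s$
$P = i$ ($P = \sqrt{-1} = i \approx 1.0 i$)
$d{\left(a \right)} = -9 + a$
$h{\left(W \right)} = i$
$D{\left(E,M \right)} = M \left(-9 + E\right)$ ($D{\left(E,M \right)} = \left(-9 + E\right) M = M \left(-9 + E\right)$)
$\left(h{\left(f{\left(1 \right)} \right)} + D{\left(v{\left(-5,-3 \right)},5 \right)}\right)^{2} = \left(i + 5 \left(-9 - 8\right)\right)^{2} = \left(i + 5 \left(-17\right)\right)^{2} = \left(i - 85\right)^{2} = \left(-85 + i\right)^{2}$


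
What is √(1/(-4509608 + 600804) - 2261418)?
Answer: I*√8637909337803859673/1954402 ≈ 1503.8*I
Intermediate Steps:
√(1/(-4509608 + 600804) - 2261418) = √(1/(-3908804) - 2261418) = √(-1/3908804 - 2261418) = √(-8839439724073/3908804) = I*√8637909337803859673/1954402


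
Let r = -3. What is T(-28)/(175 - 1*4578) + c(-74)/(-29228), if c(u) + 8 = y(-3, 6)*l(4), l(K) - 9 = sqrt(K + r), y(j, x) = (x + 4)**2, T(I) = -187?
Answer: 16145/1892513 ≈ 0.0085310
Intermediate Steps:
y(j, x) = (4 + x)**2
l(K) = 9 + sqrt(-3 + K) (l(K) = 9 + sqrt(K - 3) = 9 + sqrt(-3 + K))
c(u) = 992 (c(u) = -8 + (4 + 6)**2*(9 + sqrt(-3 + 4)) = -8 + 10**2*(9 + sqrt(1)) = -8 + 100*(9 + 1) = -8 + 100*10 = -8 + 1000 = 992)
T(-28)/(175 - 1*4578) + c(-74)/(-29228) = -187/(175 - 1*4578) + 992/(-29228) = -187/(175 - 4578) + 992*(-1/29228) = -187/(-4403) - 248/7307 = -187*(-1/4403) - 248/7307 = 11/259 - 248/7307 = 16145/1892513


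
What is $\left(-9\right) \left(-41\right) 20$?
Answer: $7380$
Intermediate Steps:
$\left(-9\right) \left(-41\right) 20 = 369 \cdot 20 = 7380$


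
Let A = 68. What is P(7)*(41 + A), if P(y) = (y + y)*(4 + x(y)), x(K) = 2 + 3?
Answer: 13734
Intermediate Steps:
x(K) = 5
P(y) = 18*y (P(y) = (y + y)*(4 + 5) = (2*y)*9 = 18*y)
P(7)*(41 + A) = (18*7)*(41 + 68) = 126*109 = 13734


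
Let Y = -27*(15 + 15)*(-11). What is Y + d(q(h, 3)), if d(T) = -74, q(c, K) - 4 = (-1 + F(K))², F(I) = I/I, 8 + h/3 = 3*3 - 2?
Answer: 8836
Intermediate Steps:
h = -3 (h = -24 + 3*(3*3 - 2) = -24 + 3*(9 - 2) = -24 + 3*7 = -24 + 21 = -3)
F(I) = 1
q(c, K) = 4 (q(c, K) = 4 + (-1 + 1)² = 4 + 0² = 4 + 0 = 4)
Y = 8910 (Y = -27*30*(-11) = -810*(-11) = 8910)
Y + d(q(h, 3)) = 8910 - 74 = 8836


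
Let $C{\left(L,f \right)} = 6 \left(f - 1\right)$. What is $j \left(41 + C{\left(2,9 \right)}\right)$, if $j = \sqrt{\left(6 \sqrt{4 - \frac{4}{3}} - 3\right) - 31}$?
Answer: $\frac{89 \cdot 3^{\frac{3}{4}} \sqrt{- 34 \sqrt{3} + 12 \sqrt{2}}}{3} \approx 437.84 i$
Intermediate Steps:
$C{\left(L,f \right)} = -6 + 6 f$ ($C{\left(L,f \right)} = 6 \left(-1 + f\right) = -6 + 6 f$)
$j = \sqrt{-34 + 4 \sqrt{6}}$ ($j = \sqrt{\left(6 \sqrt{4 - \frac{4}{3}} - 3\right) - 31} = \sqrt{\left(6 \sqrt{\frac{8}{3}} - 3\right) - 31} = \sqrt{\left(6 \frac{2 \sqrt{6}}{3} - 3\right) - 31} = \sqrt{\left(4 \sqrt{6} - 3\right) - 31} = \sqrt{\left(-3 + 4 \sqrt{6}\right) - 31} = \sqrt{-34 + 4 \sqrt{6}} \approx 4.9196 i$)
$j \left(41 + C{\left(2,9 \right)}\right) = \frac{3^{\frac{3}{4}} \sqrt{- 34 \sqrt{3} + 12 \sqrt{2}}}{3} \left(41 + \left(-6 + 6 \cdot 9\right)\right) = \frac{3^{\frac{3}{4}} \sqrt{- 34 \sqrt{3} + 12 \sqrt{2}}}{3} \left(41 + \left(-6 + 54\right)\right) = \frac{3^{\frac{3}{4}} \sqrt{- 34 \sqrt{3} + 12 \sqrt{2}}}{3} \left(41 + 48\right) = \frac{3^{\frac{3}{4}} \sqrt{- 34 \sqrt{3} + 12 \sqrt{2}}}{3} \cdot 89 = \frac{89 \cdot 3^{\frac{3}{4}} \sqrt{- 34 \sqrt{3} + 12 \sqrt{2}}}{3}$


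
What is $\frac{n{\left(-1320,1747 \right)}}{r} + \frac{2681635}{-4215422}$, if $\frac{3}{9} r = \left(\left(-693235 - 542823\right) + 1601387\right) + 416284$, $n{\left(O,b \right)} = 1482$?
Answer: $- \frac{2093918358787}{3294828635686} \approx -0.63552$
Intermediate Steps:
$r = 2344839$ ($r = 3 \left(\left(\left(-693235 - 542823\right) + 1601387\right) + 416284\right) = 3 \left(\left(-1236058 + 1601387\right) + 416284\right) = 3 \left(365329 + 416284\right) = 3 \cdot 781613 = 2344839$)
$\frac{n{\left(-1320,1747 \right)}}{r} + \frac{2681635}{-4215422} = \frac{1482}{2344839} + \frac{2681635}{-4215422} = 1482 \cdot \frac{1}{2344839} + 2681635 \left(- \frac{1}{4215422}\right) = \frac{494}{781613} - \frac{2681635}{4215422} = - \frac{2093918358787}{3294828635686}$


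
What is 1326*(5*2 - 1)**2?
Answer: 107406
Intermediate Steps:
1326*(5*2 - 1)**2 = 1326*(10 - 1)**2 = 1326*9**2 = 1326*81 = 107406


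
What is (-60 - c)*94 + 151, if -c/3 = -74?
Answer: -26357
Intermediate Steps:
c = 222 (c = -3*(-74) = 222)
(-60 - c)*94 + 151 = (-60 - 1*222)*94 + 151 = (-60 - 222)*94 + 151 = -282*94 + 151 = -26508 + 151 = -26357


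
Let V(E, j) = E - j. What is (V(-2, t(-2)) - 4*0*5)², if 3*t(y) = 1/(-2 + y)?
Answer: 529/144 ≈ 3.6736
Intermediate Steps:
t(y) = 1/(3*(-2 + y))
(V(-2, t(-2)) - 4*0*5)² = ((-2 - 1/(3*(-2 - 2))) - 4*0*5)² = ((-2 - 1/(3*(-4))) + 0*5)² = ((-2 - (-1)/(3*4)) + 0)² = ((-2 - 1*(-1/12)) + 0)² = ((-2 + 1/12) + 0)² = (-23/12 + 0)² = (-23/12)² = 529/144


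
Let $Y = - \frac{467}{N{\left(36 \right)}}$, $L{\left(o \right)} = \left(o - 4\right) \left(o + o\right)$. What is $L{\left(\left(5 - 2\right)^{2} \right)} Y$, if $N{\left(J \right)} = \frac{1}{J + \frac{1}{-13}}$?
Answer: $- \frac{19628010}{13} \approx -1.5098 \cdot 10^{6}$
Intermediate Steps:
$N{\left(J \right)} = \frac{1}{- \frac{1}{13} + J}$ ($N{\left(J \right)} = \frac{1}{J - \frac{1}{13}} = \frac{1}{- \frac{1}{13} + J}$)
$L{\left(o \right)} = 2 o \left(-4 + o\right)$ ($L{\left(o \right)} = \left(-4 + o\right) 2 o = 2 o \left(-4 + o\right)$)
$Y = - \frac{218089}{13}$ ($Y = - \frac{467}{13 \frac{1}{-1 + 13 \cdot 36}} = - \frac{467}{13 \frac{1}{-1 + 468}} = - \frac{467}{13 \cdot \frac{1}{467}} = - \frac{467}{\frac{13}{467}} = \left(-467\right) \frac{467}{13} = - \frac{218089}{13} \approx -16776.0$)
$L{\left(\left(5 - 2\right)^{2} \right)} Y = 2 \left(5 - 2\right)^{2} \left(-4 + \left(5 - 2\right)^{2}\right) \left(- \frac{218089}{13}\right) = 2 \cdot 3^{2} \left(-4 + 3^{2}\right) \left(- \frac{218089}{13}\right) = 2 \cdot 9 \left(-4 + 9\right) \left(- \frac{218089}{13}\right) = 2 \cdot 9 \cdot 5 \left(- \frac{218089}{13}\right) = 90 \left(- \frac{218089}{13}\right) = - \frac{19628010}{13}$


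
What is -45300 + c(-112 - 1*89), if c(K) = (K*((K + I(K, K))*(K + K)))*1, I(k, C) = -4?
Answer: -16609710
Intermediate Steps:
c(K) = 2*K²*(-4 + K) (c(K) = (K*((K - 4)*(K + K)))*1 = (K*((-4 + K)*(2*K)))*1 = (K*(2*K*(-4 + K)))*1 = (2*K²*(-4 + K))*1 = 2*K²*(-4 + K))
-45300 + c(-112 - 1*89) = -45300 + 2*(-112 - 1*89)²*(-4 + (-112 - 1*89)) = -45300 + 2*(-112 - 89)²*(-4 + (-112 - 89)) = -45300 + 2*(-201)²*(-4 - 201) = -45300 + 2*40401*(-205) = -45300 - 16564410 = -16609710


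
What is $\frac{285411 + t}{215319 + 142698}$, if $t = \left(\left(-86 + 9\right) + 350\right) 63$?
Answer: $\frac{9170}{10849} \approx 0.84524$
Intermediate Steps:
$t = 17199$ ($t = \left(-77 + 350\right) 63 = 273 \cdot 63 = 17199$)
$\frac{285411 + t}{215319 + 142698} = \frac{285411 + 17199}{215319 + 142698} = \frac{302610}{358017} = 302610 \cdot \frac{1}{358017} = \frac{9170}{10849}$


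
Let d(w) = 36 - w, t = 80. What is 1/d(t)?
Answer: -1/44 ≈ -0.022727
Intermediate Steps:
1/d(t) = 1/(36 - 1*80) = 1/(36 - 80) = 1/(-44) = -1/44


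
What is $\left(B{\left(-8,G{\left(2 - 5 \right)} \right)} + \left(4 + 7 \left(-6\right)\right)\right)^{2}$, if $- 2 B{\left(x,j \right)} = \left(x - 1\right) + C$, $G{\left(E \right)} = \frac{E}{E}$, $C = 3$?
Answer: $1225$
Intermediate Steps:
$G{\left(E \right)} = 1$
$B{\left(x,j \right)} = -1 - \frac{x}{2}$ ($B{\left(x,j \right)} = - \frac{\left(x - 1\right) + 3}{2} = - \frac{\left(-1 + x\right) + 3}{2} = - \frac{2 + x}{2} = -1 - \frac{x}{2}$)
$\left(B{\left(-8,G{\left(2 - 5 \right)} \right)} + \left(4 + 7 \left(-6\right)\right)\right)^{2} = \left(\left(-1 - -4\right) + \left(4 + 7 \left(-6\right)\right)\right)^{2} = \left(\left(-1 + 4\right) + \left(4 - 42\right)\right)^{2} = \left(3 - 38\right)^{2} = \left(-35\right)^{2} = 1225$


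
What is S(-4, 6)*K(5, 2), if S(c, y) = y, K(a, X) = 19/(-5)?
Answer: -114/5 ≈ -22.800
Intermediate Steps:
K(a, X) = -19/5 (K(a, X) = 19*(-1/5) = -19/5)
S(-4, 6)*K(5, 2) = 6*(-19/5) = -114/5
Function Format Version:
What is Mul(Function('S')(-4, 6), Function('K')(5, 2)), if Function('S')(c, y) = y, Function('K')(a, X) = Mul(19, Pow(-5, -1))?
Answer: Rational(-114, 5) ≈ -22.800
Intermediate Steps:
Function('K')(a, X) = Rational(-19, 5) (Function('K')(a, X) = Mul(19, Rational(-1, 5)) = Rational(-19, 5))
Mul(Function('S')(-4, 6), Function('K')(5, 2)) = Mul(6, Rational(-19, 5)) = Rational(-114, 5)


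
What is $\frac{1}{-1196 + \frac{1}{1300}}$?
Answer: $- \frac{1300}{1554799} \approx -0.00083612$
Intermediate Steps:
$\frac{1}{-1196 + \frac{1}{1300}} = \frac{1}{- \frac{1554799}{1300}} = - \frac{1300}{1554799}$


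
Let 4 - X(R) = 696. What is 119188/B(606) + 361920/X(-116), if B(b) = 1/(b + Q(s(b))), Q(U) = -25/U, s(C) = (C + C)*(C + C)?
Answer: 4588738942107079/63531828 ≈ 7.2227e+7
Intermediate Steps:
X(R) = -692 (X(R) = 4 - 1*696 = 4 - 696 = -692)
s(C) = 4*C**2 (s(C) = (2*C)*(2*C) = 4*C**2)
B(b) = 1/(b - 25/(4*b**2)) (B(b) = 1/(b - 25*1/(4*b**2)) = 1/(b - 25/(4*b**2)))
119188/B(606) + 361920/X(-116) = 119188/((4*606**2/(-25 + 4*606**3))) + 361920/(-692) = 119188/((4*367236/(-25 + 4*222545016))) + 361920*(-1/692) = 119188/((4*367236/(-25 + 890180064))) - 90480/173 = 119188/((4*367236/890180039)) - 90480/173 = 119188/((4*367236*(1/890180039))) - 90480/173 = 119188/(1468944/890180039) - 90480/173 = 119188*(890180039/1468944) - 90480/173 = 26524694622083/367236 - 90480/173 = 4588738942107079/63531828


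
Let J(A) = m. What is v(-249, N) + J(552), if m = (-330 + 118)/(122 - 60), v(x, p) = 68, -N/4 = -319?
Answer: 2002/31 ≈ 64.581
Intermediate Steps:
N = 1276 (N = -4*(-319) = 1276)
m = -106/31 (m = -212/62 = -212*1/62 = -106/31 ≈ -3.4194)
J(A) = -106/31
v(-249, N) + J(552) = 68 - 106/31 = 2002/31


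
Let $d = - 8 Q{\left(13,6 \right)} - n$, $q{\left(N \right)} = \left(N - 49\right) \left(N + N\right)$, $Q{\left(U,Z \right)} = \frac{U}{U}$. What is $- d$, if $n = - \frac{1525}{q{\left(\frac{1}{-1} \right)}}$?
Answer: $- \frac{29}{4} \approx -7.25$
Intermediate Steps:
$Q{\left(U,Z \right)} = 1$
$q{\left(N \right)} = 2 N \left(-49 + N\right)$ ($q{\left(N \right)} = \left(-49 + N\right) 2 N = 2 N \left(-49 + N\right)$)
$n = - \frac{61}{4}$ ($n = - \frac{1525}{2 \frac{1}{-1} \left(-49 + \frac{1}{-1}\right)} = - \frac{1525}{2 \left(-1\right) \left(-49 - 1\right)} = - \frac{1525}{2 \left(-1\right) \left(-50\right)} = - \frac{1525}{100} = \left(-1525\right) \frac{1}{100} = - \frac{61}{4} \approx -15.25$)
$d = \frac{29}{4}$ ($d = \left(-8\right) 1 - - \frac{61}{4} = -8 + \frac{61}{4} = \frac{29}{4} \approx 7.25$)
$- d = \left(-1\right) \frac{29}{4} = - \frac{29}{4}$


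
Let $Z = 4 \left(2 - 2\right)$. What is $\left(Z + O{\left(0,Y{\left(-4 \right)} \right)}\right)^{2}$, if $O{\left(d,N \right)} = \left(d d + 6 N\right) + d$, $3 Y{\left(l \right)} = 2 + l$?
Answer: $16$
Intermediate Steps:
$Y{\left(l \right)} = \frac{2}{3} + \frac{l}{3}$ ($Y{\left(l \right)} = \frac{2 + l}{3} = \frac{2}{3} + \frac{l}{3}$)
$O{\left(d,N \right)} = d + d^{2} + 6 N$ ($O{\left(d,N \right)} = \left(d^{2} + 6 N\right) + d = d + d^{2} + 6 N$)
$Z = 0$ ($Z = 4 \cdot 0 = 0$)
$\left(Z + O{\left(0,Y{\left(-4 \right)} \right)}\right)^{2} = \left(0 + \left(0 + 0^{2} + 6 \left(\frac{2}{3} + \frac{1}{3} \left(-4\right)\right)\right)\right)^{2} = \left(0 + \left(0 + 0 + 6 \left(\frac{2}{3} - \frac{4}{3}\right)\right)\right)^{2} = \left(0 + \left(0 + 0 + 6 \left(- \frac{2}{3}\right)\right)\right)^{2} = \left(0 + \left(0 + 0 - 4\right)\right)^{2} = \left(0 - 4\right)^{2} = \left(-4\right)^{2} = 16$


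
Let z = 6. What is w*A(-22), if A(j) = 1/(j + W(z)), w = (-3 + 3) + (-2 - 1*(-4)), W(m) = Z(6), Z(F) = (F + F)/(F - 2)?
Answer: -2/19 ≈ -0.10526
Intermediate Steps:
Z(F) = 2*F/(-2 + F) (Z(F) = (2*F)/(-2 + F) = 2*F/(-2 + F))
W(m) = 3 (W(m) = 2*6/(-2 + 6) = 2*6/4 = 2*6*(1/4) = 3)
w = 2 (w = 0 + (-2 + 4) = 0 + 2 = 2)
A(j) = 1/(3 + j) (A(j) = 1/(j + 3) = 1/(3 + j))
w*A(-22) = 2/(3 - 22) = 2/(-19) = 2*(-1/19) = -2/19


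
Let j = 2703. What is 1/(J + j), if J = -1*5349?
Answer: -1/2646 ≈ -0.00037793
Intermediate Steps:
J = -5349
1/(J + j) = 1/(-5349 + 2703) = 1/(-2646) = -1/2646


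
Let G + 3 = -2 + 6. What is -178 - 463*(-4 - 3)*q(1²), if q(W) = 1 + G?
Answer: 6304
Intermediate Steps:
G = 1 (G = -3 + (-2 + 6) = -3 + 4 = 1)
q(W) = 2 (q(W) = 1 + 1 = 2)
-178 - 463*(-4 - 3)*q(1²) = -178 - 463*(-4 - 3)*2 = -178 - (-3241)*2 = -178 - 463*(-14) = -178 + 6482 = 6304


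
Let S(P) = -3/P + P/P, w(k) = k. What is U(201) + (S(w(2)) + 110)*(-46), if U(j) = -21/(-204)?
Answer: -342509/68 ≈ -5036.9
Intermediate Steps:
S(P) = 1 - 3/P (S(P) = -3/P + 1 = 1 - 3/P)
U(j) = 7/68 (U(j) = -21*(-1/204) = 7/68)
U(201) + (S(w(2)) + 110)*(-46) = 7/68 + ((-3 + 2)/2 + 110)*(-46) = 7/68 + ((½)*(-1) + 110)*(-46) = 7/68 + (-½ + 110)*(-46) = 7/68 + (219/2)*(-46) = 7/68 - 5037 = -342509/68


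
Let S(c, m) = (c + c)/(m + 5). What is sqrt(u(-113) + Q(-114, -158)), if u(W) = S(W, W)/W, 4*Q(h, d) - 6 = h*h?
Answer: sqrt(263289)/9 ≈ 57.013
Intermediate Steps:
S(c, m) = 2*c/(5 + m) (S(c, m) = (2*c)/(5 + m) = 2*c/(5 + m))
Q(h, d) = 3/2 + h**2/4 (Q(h, d) = 3/2 + (h*h)/4 = 3/2 + h**2/4)
u(W) = 2/(5 + W) (u(W) = (2*W/(5 + W))/W = 2/(5 + W))
sqrt(u(-113) + Q(-114, -158)) = sqrt(2/(5 - 113) + (3/2 + (1/4)*(-114)**2)) = sqrt(2/(-108) + (3/2 + (1/4)*12996)) = sqrt(2*(-1/108) + (3/2 + 3249)) = sqrt(-1/54 + 6501/2) = sqrt(87763/27) = sqrt(263289)/9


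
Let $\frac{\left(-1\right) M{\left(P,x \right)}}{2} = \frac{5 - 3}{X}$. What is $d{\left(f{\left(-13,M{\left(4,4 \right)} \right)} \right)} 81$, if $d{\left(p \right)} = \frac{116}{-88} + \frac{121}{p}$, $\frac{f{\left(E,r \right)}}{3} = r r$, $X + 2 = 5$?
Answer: $\frac{304641}{176} \approx 1730.9$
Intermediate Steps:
$X = 3$ ($X = -2 + 5 = 3$)
$M{\left(P,x \right)} = - \frac{4}{3}$ ($M{\left(P,x \right)} = - 2 \frac{5 - 3}{3} = - 2 \left(5 - 3\right) \frac{1}{3} = - 2 \cdot 2 \cdot \frac{1}{3} = \left(-2\right) \frac{2}{3} = - \frac{4}{3}$)
$f{\left(E,r \right)} = 3 r^{2}$ ($f{\left(E,r \right)} = 3 r r = 3 r^{2}$)
$d{\left(p \right)} = - \frac{29}{22} + \frac{121}{p}$ ($d{\left(p \right)} = 116 \left(- \frac{1}{88}\right) + \frac{121}{p} = - \frac{29}{22} + \frac{121}{p}$)
$d{\left(f{\left(-13,M{\left(4,4 \right)} \right)} \right)} 81 = \left(- \frac{29}{22} + \frac{121}{3 \left(- \frac{4}{3}\right)^{2}}\right) 81 = \left(- \frac{29}{22} + \frac{121}{3 \cdot \frac{16}{9}}\right) 81 = \left(- \frac{29}{22} + \frac{121}{\frac{16}{3}}\right) 81 = \left(- \frac{29}{22} + 121 \cdot \frac{3}{16}\right) 81 = \left(- \frac{29}{22} + \frac{363}{16}\right) 81 = \frac{3761}{176} \cdot 81 = \frac{304641}{176}$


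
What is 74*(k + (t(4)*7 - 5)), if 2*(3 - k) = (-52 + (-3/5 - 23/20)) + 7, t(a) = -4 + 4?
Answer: 6327/4 ≈ 1581.8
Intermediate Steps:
t(a) = 0
k = 211/8 (k = 3 - ((-52 + (-3/5 - 23/20)) + 7)/2 = 3 - ((-52 + (-3*⅕ - 23*1/20)) + 7)/2 = 3 - ((-52 + (-⅗ - 23/20)) + 7)/2 = 3 - ((-52 - 7/4) + 7)/2 = 3 - (-215/4 + 7)/2 = 3 - ½*(-187/4) = 3 + 187/8 = 211/8 ≈ 26.375)
74*(k + (t(4)*7 - 5)) = 74*(211/8 + (0*7 - 5)) = 74*(211/8 + (0 - 5)) = 74*(211/8 - 5) = 74*(171/8) = 6327/4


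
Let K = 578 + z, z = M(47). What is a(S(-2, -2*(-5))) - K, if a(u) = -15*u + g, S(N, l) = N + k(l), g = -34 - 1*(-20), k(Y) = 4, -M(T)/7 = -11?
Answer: -699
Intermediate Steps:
M(T) = 77 (M(T) = -7*(-11) = 77)
z = 77
g = -14 (g = -34 + 20 = -14)
S(N, l) = 4 + N (S(N, l) = N + 4 = 4 + N)
a(u) = -14 - 15*u (a(u) = -15*u - 14 = -14 - 15*u)
K = 655 (K = 578 + 77 = 655)
a(S(-2, -2*(-5))) - K = (-14 - 15*(4 - 2)) - 1*655 = (-14 - 15*2) - 655 = (-14 - 30) - 655 = -44 - 655 = -699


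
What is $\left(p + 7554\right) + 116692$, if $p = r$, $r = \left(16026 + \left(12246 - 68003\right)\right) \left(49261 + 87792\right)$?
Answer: $-5445128497$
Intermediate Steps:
$r = -5445252743$ ($r = \left(16026 + \left(12246 - 68003\right)\right) 137053 = \left(16026 - 55757\right) 137053 = \left(-39731\right) 137053 = -5445252743$)
$p = -5445252743$
$\left(p + 7554\right) + 116692 = \left(-5445252743 + 7554\right) + 116692 = -5445245189 + 116692 = -5445128497$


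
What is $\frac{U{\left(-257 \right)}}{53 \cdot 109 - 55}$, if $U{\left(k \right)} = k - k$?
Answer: $0$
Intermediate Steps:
$U{\left(k \right)} = 0$
$\frac{U{\left(-257 \right)}}{53 \cdot 109 - 55} = \frac{0}{53 \cdot 109 - 55} = \frac{0}{5777 - 55} = \frac{0}{5722} = 0 \cdot \frac{1}{5722} = 0$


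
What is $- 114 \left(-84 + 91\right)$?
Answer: $-798$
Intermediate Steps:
$- 114 \left(-84 + 91\right) = \left(-114\right) 7 = -798$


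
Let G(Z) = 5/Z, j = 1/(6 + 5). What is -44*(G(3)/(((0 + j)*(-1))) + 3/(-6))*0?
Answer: 0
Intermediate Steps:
j = 1/11 ≈ 0.090909
-44*(G(3)/(((0 + j)*(-1))) + 3/(-6))*0 = -44*((5/3)/(((0 + 1/11)*(-1))) + 3/(-6))*0 = -44*((5*(⅓))/(((1/11)*(-1))) + 3*(-⅙))*0 = -44*(5/(3*(-1/11)) - ½)*0 = -44*((5/3)*(-11) - ½)*0 = -44*(-55/3 - ½)*0 = -44*(-113/6)*0 = (2486/3)*0 = 0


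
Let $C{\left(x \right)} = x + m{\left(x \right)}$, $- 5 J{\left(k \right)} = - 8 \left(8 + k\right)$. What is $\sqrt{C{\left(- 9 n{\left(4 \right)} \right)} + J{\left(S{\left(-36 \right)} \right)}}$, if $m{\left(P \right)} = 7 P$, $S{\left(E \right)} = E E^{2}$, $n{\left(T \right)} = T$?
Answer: $\frac{4 i \sqrt{117070}}{5} \approx 273.72 i$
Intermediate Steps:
$S{\left(E \right)} = E^{3}$
$J{\left(k \right)} = \frac{64}{5} + \frac{8 k}{5}$ ($J{\left(k \right)} = - \frac{\left(-8\right) \left(8 + k\right)}{5} = - \frac{-64 - 8 k}{5} = \frac{64}{5} + \frac{8 k}{5}$)
$C{\left(x \right)} = 8 x$ ($C{\left(x \right)} = x + 7 x = 8 x$)
$\sqrt{C{\left(- 9 n{\left(4 \right)} \right)} + J{\left(S{\left(-36 \right)} \right)}} = \sqrt{8 \left(\left(-9\right) 4\right) + \left(\frac{64}{5} + \frac{8 \left(-36\right)^{3}}{5}\right)} = \sqrt{8 \left(-36\right) + \left(\frac{64}{5} + \frac{8}{5} \left(-46656\right)\right)} = \sqrt{-288 + \left(\frac{64}{5} - \frac{373248}{5}\right)} = \sqrt{-288 - \frac{373184}{5}} = \sqrt{- \frac{374624}{5}} = \frac{4 i \sqrt{117070}}{5}$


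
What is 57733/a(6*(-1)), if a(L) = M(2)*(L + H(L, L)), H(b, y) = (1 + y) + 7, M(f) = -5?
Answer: 57733/20 ≈ 2886.6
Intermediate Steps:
H(b, y) = 8 + y
a(L) = -40 - 10*L (a(L) = -5*(L + (8 + L)) = -5*(8 + 2*L) = -40 - 10*L)
57733/a(6*(-1)) = 57733/(-40 - 60*(-1)) = 57733/(-40 - 10*(-6)) = 57733/(-40 + 60) = 57733/20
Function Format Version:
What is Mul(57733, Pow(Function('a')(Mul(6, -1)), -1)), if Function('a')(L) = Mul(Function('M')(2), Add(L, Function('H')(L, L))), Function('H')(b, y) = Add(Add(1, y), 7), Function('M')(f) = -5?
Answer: Rational(57733, 20) ≈ 2886.6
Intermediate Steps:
Function('H')(b, y) = Add(8, y)
Function('a')(L) = Add(-40, Mul(-10, L)) (Function('a')(L) = Mul(-5, Add(L, Add(8, L))) = Mul(-5, Add(8, Mul(2, L))) = Add(-40, Mul(-10, L)))
Mul(57733, Pow(Function('a')(Mul(6, -1)), -1)) = Mul(57733, Pow(Add(-40, Mul(-10, Mul(6, -1))), -1)) = Mul(57733, Pow(Add(-40, Mul(-10, -6)), -1)) = Mul(57733, Pow(Add(-40, 60), -1)) = Mul(57733, Pow(20, -1)) = Mul(57733, Rational(1, 20)) = Rational(57733, 20)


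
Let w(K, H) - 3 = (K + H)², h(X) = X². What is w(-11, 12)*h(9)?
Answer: 324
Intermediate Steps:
w(K, H) = 3 + (H + K)² (w(K, H) = 3 + (K + H)² = 3 + (H + K)²)
w(-11, 12)*h(9) = (3 + (12 - 11)²)*9² = (3 + 1²)*81 = (3 + 1)*81 = 4*81 = 324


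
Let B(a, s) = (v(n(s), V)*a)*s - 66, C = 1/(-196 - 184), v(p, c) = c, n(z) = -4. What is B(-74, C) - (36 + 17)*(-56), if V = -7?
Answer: 551121/190 ≈ 2900.6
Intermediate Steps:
C = -1/380 (C = 1/(-380) = -1/380 ≈ -0.0026316)
B(a, s) = -66 - 7*a*s (B(a, s) = (-7*a)*s - 66 = -7*a*s - 66 = -66 - 7*a*s)
B(-74, C) - (36 + 17)*(-56) = (-66 - 7*(-74)*(-1/380)) - (36 + 17)*(-56) = (-66 - 259/190) - 53*(-56) = -12799/190 - 1*(-2968) = -12799/190 + 2968 = 551121/190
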